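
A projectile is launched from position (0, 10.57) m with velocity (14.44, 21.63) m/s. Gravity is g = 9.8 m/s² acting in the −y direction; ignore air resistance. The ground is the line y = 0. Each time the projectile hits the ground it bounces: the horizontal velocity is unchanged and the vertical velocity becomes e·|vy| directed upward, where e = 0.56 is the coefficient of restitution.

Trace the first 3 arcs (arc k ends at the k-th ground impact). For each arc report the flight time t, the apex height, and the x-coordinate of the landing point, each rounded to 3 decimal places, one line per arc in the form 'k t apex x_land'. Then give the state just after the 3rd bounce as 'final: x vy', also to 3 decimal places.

Arc 1: start y=10.570, vy=21.630 → t=4.858, apex=34.440, x_land=70.154, impact vy=-25.981
  bounce: vy ← 0.56·25.981 = 14.550
Arc 2: start y=0.000, vy=14.550 → t=2.969, apex=10.800, x_land=113.030, impact vy=-14.550
  bounce: vy ← 0.56·14.550 = 8.148
Arc 3: start y=0.000, vy=8.148 → t=1.663, apex=3.387, x_land=137.041, impact vy=-8.148
  bounce: vy ← 0.56·8.148 = 4.563

1 4.858 34.440 70.154
2 2.969 10.800 113.030
3 1.663 3.387 137.041
final: 137.041 4.563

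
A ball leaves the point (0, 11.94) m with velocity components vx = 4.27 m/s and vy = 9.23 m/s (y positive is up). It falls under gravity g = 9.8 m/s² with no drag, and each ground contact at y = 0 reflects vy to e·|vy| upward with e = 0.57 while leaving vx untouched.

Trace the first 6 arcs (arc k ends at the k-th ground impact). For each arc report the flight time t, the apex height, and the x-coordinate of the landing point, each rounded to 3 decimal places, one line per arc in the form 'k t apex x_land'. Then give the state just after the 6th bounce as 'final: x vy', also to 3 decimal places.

Arc 1: start y=11.940, vy=9.230 → t=2.765, apex=16.287, x_land=11.806, impact vy=-17.867
  bounce: vy ← 0.57·17.867 = 10.184
Arc 2: start y=0.000, vy=10.184 → t=2.078, apex=5.292, x_land=20.681, impact vy=-10.184
  bounce: vy ← 0.57·10.184 = 5.805
Arc 3: start y=0.000, vy=5.805 → t=1.185, apex=1.719, x_land=25.740, impact vy=-5.805
  bounce: vy ← 0.57·5.805 = 3.309
Arc 4: start y=0.000, vy=3.309 → t=0.675, apex=0.559, x_land=28.623, impact vy=-3.309
  bounce: vy ← 0.57·3.309 = 1.886
Arc 5: start y=0.000, vy=1.886 → t=0.385, apex=0.181, x_land=30.266, impact vy=-1.886
  bounce: vy ← 0.57·1.886 = 1.075
Arc 6: start y=0.000, vy=1.075 → t=0.219, apex=0.059, x_land=31.203, impact vy=-1.075
  bounce: vy ← 0.57·1.075 = 0.613

1 2.765 16.287 11.806
2 2.078 5.292 20.681
3 1.185 1.719 25.740
4 0.675 0.559 28.623
5 0.385 0.181 30.266
6 0.219 0.059 31.203
final: 31.203 0.613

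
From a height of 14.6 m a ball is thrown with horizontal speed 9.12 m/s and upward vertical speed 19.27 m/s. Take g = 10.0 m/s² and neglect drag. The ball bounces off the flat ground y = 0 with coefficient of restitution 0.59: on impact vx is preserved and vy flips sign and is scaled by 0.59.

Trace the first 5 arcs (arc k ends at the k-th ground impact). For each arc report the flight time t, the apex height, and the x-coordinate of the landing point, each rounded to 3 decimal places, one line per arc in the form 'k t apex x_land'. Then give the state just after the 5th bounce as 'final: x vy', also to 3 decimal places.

Arc 1: start y=14.600, vy=19.270 → t=4.503, apex=33.167, x_land=41.063, impact vy=-25.755
  bounce: vy ← 0.59·25.755 = 15.196
Arc 2: start y=0.000, vy=15.196 → t=3.039, apex=11.545, x_land=68.780, impact vy=-15.196
  bounce: vy ← 0.59·15.196 = 8.965
Arc 3: start y=0.000, vy=8.965 → t=1.793, apex=4.019, x_land=85.133, impact vy=-8.965
  bounce: vy ← 0.59·8.965 = 5.290
Arc 4: start y=0.000, vy=5.290 → t=1.058, apex=1.399, x_land=94.781, impact vy=-5.290
  bounce: vy ← 0.59·5.290 = 3.121
Arc 5: start y=0.000, vy=3.121 → t=0.624, apex=0.487, x_land=100.473, impact vy=-3.121
  bounce: vy ← 0.59·3.121 = 1.841

1 4.503 33.167 41.063
2 3.039 11.545 68.780
3 1.793 4.019 85.133
4 1.058 1.399 94.781
5 0.624 0.487 100.473
final: 100.473 1.841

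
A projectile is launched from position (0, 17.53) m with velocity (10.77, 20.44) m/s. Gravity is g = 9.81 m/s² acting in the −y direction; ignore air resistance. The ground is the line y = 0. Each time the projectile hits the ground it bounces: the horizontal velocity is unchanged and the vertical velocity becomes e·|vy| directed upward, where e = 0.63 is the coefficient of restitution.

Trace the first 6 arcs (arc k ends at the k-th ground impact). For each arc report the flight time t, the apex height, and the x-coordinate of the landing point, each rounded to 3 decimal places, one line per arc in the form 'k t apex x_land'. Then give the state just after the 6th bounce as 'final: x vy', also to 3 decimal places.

1 4.897 38.824 52.741
2 3.545 15.409 90.919
3 2.233 6.116 114.971
4 1.407 2.427 130.125
5 0.886 0.963 139.671
6 0.558 0.382 145.685
final: 145.685 1.726

Arc 1: start y=17.530, vy=20.440 → t=4.897, apex=38.824, x_land=52.741, impact vy=-27.599
  bounce: vy ← 0.63·27.599 = 17.388
Arc 2: start y=0.000, vy=17.388 → t=3.545, apex=15.409, x_land=90.919, impact vy=-17.388
  bounce: vy ← 0.63·17.388 = 10.954
Arc 3: start y=0.000, vy=10.954 → t=2.233, apex=6.116, x_land=114.971, impact vy=-10.954
  bounce: vy ← 0.63·10.954 = 6.901
Arc 4: start y=0.000, vy=6.901 → t=1.407, apex=2.427, x_land=130.125, impact vy=-6.901
  bounce: vy ← 0.63·6.901 = 4.348
Arc 5: start y=0.000, vy=4.348 → t=0.886, apex=0.963, x_land=139.671, impact vy=-4.348
  bounce: vy ← 0.63·4.348 = 2.739
Arc 6: start y=0.000, vy=2.739 → t=0.558, apex=0.382, x_land=145.685, impact vy=-2.739
  bounce: vy ← 0.63·2.739 = 1.726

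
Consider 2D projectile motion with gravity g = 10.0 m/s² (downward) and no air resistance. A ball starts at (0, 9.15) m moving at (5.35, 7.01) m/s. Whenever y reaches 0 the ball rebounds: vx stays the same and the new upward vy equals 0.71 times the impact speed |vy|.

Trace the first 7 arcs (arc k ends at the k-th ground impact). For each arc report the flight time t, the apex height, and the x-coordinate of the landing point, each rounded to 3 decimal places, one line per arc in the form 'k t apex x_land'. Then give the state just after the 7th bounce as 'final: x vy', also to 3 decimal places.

1 2.225 11.607 11.902
2 2.164 5.851 23.477
3 1.536 2.950 31.695
4 1.091 1.487 37.530
5 0.774 0.750 41.672
6 0.550 0.378 44.614
7 0.390 0.190 46.702
final: 46.702 1.386

Arc 1: start y=9.150, vy=7.010 → t=2.225, apex=11.607, x_land=11.902, impact vy=-15.236
  bounce: vy ← 0.71·15.236 = 10.818
Arc 2: start y=0.000, vy=10.818 → t=2.164, apex=5.851, x_land=23.477, impact vy=-10.818
  bounce: vy ← 0.71·10.818 = 7.681
Arc 3: start y=0.000, vy=7.681 → t=1.536, apex=2.950, x_land=31.695, impact vy=-7.681
  bounce: vy ← 0.71·7.681 = 5.453
Arc 4: start y=0.000, vy=5.453 → t=1.091, apex=1.487, x_land=37.530, impact vy=-5.453
  bounce: vy ← 0.71·5.453 = 3.872
Arc 5: start y=0.000, vy=3.872 → t=0.774, apex=0.750, x_land=41.672, impact vy=-3.872
  bounce: vy ← 0.71·3.872 = 2.749
Arc 6: start y=0.000, vy=2.749 → t=0.550, apex=0.378, x_land=44.614, impact vy=-2.749
  bounce: vy ← 0.71·2.749 = 1.952
Arc 7: start y=0.000, vy=1.952 → t=0.390, apex=0.190, x_land=46.702, impact vy=-1.952
  bounce: vy ← 0.71·1.952 = 1.386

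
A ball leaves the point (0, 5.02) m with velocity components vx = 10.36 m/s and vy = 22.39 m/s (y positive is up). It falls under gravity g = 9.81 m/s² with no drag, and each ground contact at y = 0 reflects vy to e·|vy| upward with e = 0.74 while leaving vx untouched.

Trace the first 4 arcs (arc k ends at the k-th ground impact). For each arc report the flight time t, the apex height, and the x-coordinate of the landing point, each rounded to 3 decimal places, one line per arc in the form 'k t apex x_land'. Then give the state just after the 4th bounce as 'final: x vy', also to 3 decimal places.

1 4.779 30.571 49.509
2 3.695 16.741 87.788
3 2.734 9.167 116.114
4 2.023 5.020 137.076
final: 137.076 7.344

Arc 1: start y=5.020, vy=22.390 → t=4.779, apex=30.571, x_land=49.509, impact vy=-24.491
  bounce: vy ← 0.74·24.491 = 18.123
Arc 2: start y=0.000, vy=18.123 → t=3.695, apex=16.741, x_land=87.788, impact vy=-18.123
  bounce: vy ← 0.74·18.123 = 13.411
Arc 3: start y=0.000, vy=13.411 → t=2.734, apex=9.167, x_land=116.114, impact vy=-13.411
  bounce: vy ← 0.74·13.411 = 9.924
Arc 4: start y=0.000, vy=9.924 → t=2.023, apex=5.020, x_land=137.076, impact vy=-9.924
  bounce: vy ← 0.74·9.924 = 7.344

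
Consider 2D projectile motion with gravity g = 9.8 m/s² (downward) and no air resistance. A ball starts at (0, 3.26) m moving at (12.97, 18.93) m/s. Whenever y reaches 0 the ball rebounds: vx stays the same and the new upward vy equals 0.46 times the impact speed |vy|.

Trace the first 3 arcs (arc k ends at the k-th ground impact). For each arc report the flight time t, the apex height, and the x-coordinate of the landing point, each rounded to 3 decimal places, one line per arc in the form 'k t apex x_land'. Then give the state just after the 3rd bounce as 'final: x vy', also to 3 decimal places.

1 4.028 21.543 52.249
2 1.929 4.558 77.268
3 0.887 0.965 88.777
final: 88.777 2.000

Arc 1: start y=3.260, vy=18.930 → t=4.028, apex=21.543, x_land=52.249, impact vy=-20.549
  bounce: vy ← 0.46·20.549 = 9.452
Arc 2: start y=0.000, vy=9.452 → t=1.929, apex=4.558, x_land=77.268, impact vy=-9.452
  bounce: vy ← 0.46·9.452 = 4.348
Arc 3: start y=0.000, vy=4.348 → t=0.887, apex=0.965, x_land=88.777, impact vy=-4.348
  bounce: vy ← 0.46·4.348 = 2.000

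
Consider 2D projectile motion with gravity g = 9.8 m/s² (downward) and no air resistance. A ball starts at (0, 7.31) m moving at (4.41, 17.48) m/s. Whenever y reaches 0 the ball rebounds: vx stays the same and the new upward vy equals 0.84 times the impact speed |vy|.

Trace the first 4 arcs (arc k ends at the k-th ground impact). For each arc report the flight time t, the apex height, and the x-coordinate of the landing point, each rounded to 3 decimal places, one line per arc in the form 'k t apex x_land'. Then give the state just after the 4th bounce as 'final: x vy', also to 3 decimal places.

Arc 1: start y=7.310, vy=17.480 → t=3.945, apex=22.899, x_land=17.399, impact vy=-21.186
  bounce: vy ← 0.84·21.186 = 17.796
Arc 2: start y=0.000, vy=17.796 → t=3.632, apex=16.158, x_land=33.416, impact vy=-17.796
  bounce: vy ← 0.84·17.796 = 14.949
Arc 3: start y=0.000, vy=14.949 → t=3.051, apex=11.401, x_land=46.869, impact vy=-14.949
  bounce: vy ← 0.84·14.949 = 12.557
Arc 4: start y=0.000, vy=12.557 → t=2.563, apex=8.044, x_land=58.170, impact vy=-12.557
  bounce: vy ← 0.84·12.557 = 10.548

1 3.945 22.899 17.399
2 3.632 16.158 33.416
3 3.051 11.401 46.869
4 2.563 8.044 58.170
final: 58.170 10.548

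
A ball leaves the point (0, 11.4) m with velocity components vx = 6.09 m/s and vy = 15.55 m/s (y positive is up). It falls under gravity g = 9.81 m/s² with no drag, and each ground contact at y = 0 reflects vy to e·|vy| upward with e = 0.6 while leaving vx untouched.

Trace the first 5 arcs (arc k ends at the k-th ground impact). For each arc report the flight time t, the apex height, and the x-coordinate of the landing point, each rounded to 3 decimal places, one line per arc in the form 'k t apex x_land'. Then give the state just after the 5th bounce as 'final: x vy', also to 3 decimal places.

Arc 1: start y=11.400, vy=15.550 → t=3.784, apex=23.724, x_land=23.047, impact vy=-21.575
  bounce: vy ← 0.6·21.575 = 12.945
Arc 2: start y=0.000, vy=12.945 → t=2.639, apex=8.541, x_land=39.119, impact vy=-12.945
  bounce: vy ← 0.6·12.945 = 7.767
Arc 3: start y=0.000, vy=7.767 → t=1.583, apex=3.075, x_land=48.762, impact vy=-7.767
  bounce: vy ← 0.6·7.767 = 4.660
Arc 4: start y=0.000, vy=4.660 → t=0.950, apex=1.107, x_land=54.548, impact vy=-4.660
  bounce: vy ← 0.6·4.660 = 2.796
Arc 5: start y=0.000, vy=2.796 → t=0.570, apex=0.398, x_land=58.020, impact vy=-2.796
  bounce: vy ← 0.6·2.796 = 1.678

1 3.784 23.724 23.047
2 2.639 8.541 39.119
3 1.583 3.075 48.762
4 0.950 1.107 54.548
5 0.570 0.398 58.020
final: 58.020 1.678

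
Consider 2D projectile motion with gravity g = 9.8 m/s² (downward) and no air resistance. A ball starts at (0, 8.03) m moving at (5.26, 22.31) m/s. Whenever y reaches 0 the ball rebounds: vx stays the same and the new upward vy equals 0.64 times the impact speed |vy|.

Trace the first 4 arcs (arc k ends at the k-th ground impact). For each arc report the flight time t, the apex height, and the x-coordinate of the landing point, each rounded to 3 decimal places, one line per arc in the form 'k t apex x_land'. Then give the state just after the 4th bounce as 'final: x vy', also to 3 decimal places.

Arc 1: start y=8.030, vy=22.310 → t=4.888, apex=33.425, x_land=25.712, impact vy=-25.595
  bounce: vy ← 0.64·25.595 = 16.381
Arc 2: start y=0.000, vy=16.381 → t=3.343, apex=13.691, x_land=43.297, impact vy=-16.381
  bounce: vy ← 0.64·16.381 = 10.484
Arc 3: start y=0.000, vy=10.484 → t=2.140, apex=5.608, x_land=54.551, impact vy=-10.484
  bounce: vy ← 0.64·10.484 = 6.710
Arc 4: start y=0.000, vy=6.710 → t=1.369, apex=2.297, x_land=61.754, impact vy=-6.710
  bounce: vy ← 0.64·6.710 = 4.294

1 4.888 33.425 25.712
2 3.343 13.691 43.297
3 2.140 5.608 54.551
4 1.369 2.297 61.754
final: 61.754 4.294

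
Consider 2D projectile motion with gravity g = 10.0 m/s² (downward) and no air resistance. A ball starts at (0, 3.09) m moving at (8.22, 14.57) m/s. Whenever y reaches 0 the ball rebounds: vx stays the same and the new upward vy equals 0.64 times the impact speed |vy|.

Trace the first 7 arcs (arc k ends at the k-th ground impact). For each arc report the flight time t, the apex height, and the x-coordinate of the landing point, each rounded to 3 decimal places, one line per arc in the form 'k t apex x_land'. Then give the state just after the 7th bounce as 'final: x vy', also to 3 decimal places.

1 3.113 13.704 25.585
2 2.119 5.613 43.004
3 1.356 2.299 54.152
4 0.868 0.942 61.287
5 0.556 0.386 65.854
6 0.356 0.158 68.776
7 0.228 0.065 70.646
final: 70.646 0.728

Arc 1: start y=3.090, vy=14.570 → t=3.113, apex=13.704, x_land=25.585, impact vy=-16.556
  bounce: vy ← 0.64·16.556 = 10.596
Arc 2: start y=0.000, vy=10.596 → t=2.119, apex=5.613, x_land=43.004, impact vy=-10.596
  bounce: vy ← 0.64·10.596 = 6.781
Arc 3: start y=0.000, vy=6.781 → t=1.356, apex=2.299, x_land=54.152, impact vy=-6.781
  bounce: vy ← 0.64·6.781 = 4.340
Arc 4: start y=0.000, vy=4.340 → t=0.868, apex=0.942, x_land=61.287, impact vy=-4.340
  bounce: vy ← 0.64·4.340 = 2.778
Arc 5: start y=0.000, vy=2.778 → t=0.556, apex=0.386, x_land=65.854, impact vy=-2.778
  bounce: vy ← 0.64·2.778 = 1.778
Arc 6: start y=0.000, vy=1.778 → t=0.356, apex=0.158, x_land=68.776, impact vy=-1.778
  bounce: vy ← 0.64·1.778 = 1.138
Arc 7: start y=0.000, vy=1.138 → t=0.228, apex=0.065, x_land=70.646, impact vy=-1.138
  bounce: vy ← 0.64·1.138 = 0.728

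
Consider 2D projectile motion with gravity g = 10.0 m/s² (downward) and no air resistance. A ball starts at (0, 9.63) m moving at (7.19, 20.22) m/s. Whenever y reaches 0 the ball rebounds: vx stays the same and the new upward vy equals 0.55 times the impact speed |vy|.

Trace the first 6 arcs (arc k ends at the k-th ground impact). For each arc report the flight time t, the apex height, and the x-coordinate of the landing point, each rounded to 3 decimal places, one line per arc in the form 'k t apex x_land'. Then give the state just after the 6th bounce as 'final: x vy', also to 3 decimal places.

1 4.474 30.072 32.171
2 2.698 9.097 51.568
3 1.484 2.752 62.236
4 0.816 0.832 68.103
5 0.449 0.252 71.330
6 0.247 0.076 73.105
final: 73.105 0.679

Arc 1: start y=9.630, vy=20.220 → t=4.474, apex=30.072, x_land=32.171, impact vy=-24.524
  bounce: vy ← 0.55·24.524 = 13.488
Arc 2: start y=0.000, vy=13.488 → t=2.698, apex=9.097, x_land=51.568, impact vy=-13.488
  bounce: vy ← 0.55·13.488 = 7.419
Arc 3: start y=0.000, vy=7.419 → t=1.484, apex=2.752, x_land=62.236, impact vy=-7.419
  bounce: vy ← 0.55·7.419 = 4.080
Arc 4: start y=0.000, vy=4.080 → t=0.816, apex=0.832, x_land=68.103, impact vy=-4.080
  bounce: vy ← 0.55·4.080 = 2.244
Arc 5: start y=0.000, vy=2.244 → t=0.449, apex=0.252, x_land=71.330, impact vy=-2.244
  bounce: vy ← 0.55·2.244 = 1.234
Arc 6: start y=0.000, vy=1.234 → t=0.247, apex=0.076, x_land=73.105, impact vy=-1.234
  bounce: vy ← 0.55·1.234 = 0.679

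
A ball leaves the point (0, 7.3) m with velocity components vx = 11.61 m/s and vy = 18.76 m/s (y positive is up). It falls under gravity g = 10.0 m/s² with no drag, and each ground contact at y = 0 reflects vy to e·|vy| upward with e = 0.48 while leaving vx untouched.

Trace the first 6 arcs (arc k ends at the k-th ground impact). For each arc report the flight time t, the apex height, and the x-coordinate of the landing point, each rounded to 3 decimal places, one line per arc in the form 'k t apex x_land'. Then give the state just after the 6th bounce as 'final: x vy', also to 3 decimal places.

Arc 1: start y=7.300, vy=18.760 → t=4.107, apex=24.897, x_land=47.688, impact vy=-22.315
  bounce: vy ← 0.48·22.315 = 10.711
Arc 2: start y=0.000, vy=10.711 → t=2.142, apex=5.736, x_land=72.558, impact vy=-10.711
  bounce: vy ← 0.48·10.711 = 5.141
Arc 3: start y=0.000, vy=5.141 → t=1.028, apex=1.322, x_land=84.496, impact vy=-5.141
  bounce: vy ← 0.48·5.141 = 2.468
Arc 4: start y=0.000, vy=2.468 → t=0.494, apex=0.305, x_land=90.227, impact vy=-2.468
  bounce: vy ← 0.48·2.468 = 1.185
Arc 5: start y=0.000, vy=1.185 → t=0.237, apex=0.070, x_land=92.977, impact vy=-1.185
  bounce: vy ← 0.48·1.185 = 0.569
Arc 6: start y=0.000, vy=0.569 → t=0.114, apex=0.016, x_land=94.297, impact vy=-0.569
  bounce: vy ← 0.48·0.569 = 0.273

1 4.107 24.897 47.688
2 2.142 5.736 72.558
3 1.028 1.322 84.496
4 0.494 0.305 90.227
5 0.237 0.070 92.977
6 0.114 0.016 94.297
final: 94.297 0.273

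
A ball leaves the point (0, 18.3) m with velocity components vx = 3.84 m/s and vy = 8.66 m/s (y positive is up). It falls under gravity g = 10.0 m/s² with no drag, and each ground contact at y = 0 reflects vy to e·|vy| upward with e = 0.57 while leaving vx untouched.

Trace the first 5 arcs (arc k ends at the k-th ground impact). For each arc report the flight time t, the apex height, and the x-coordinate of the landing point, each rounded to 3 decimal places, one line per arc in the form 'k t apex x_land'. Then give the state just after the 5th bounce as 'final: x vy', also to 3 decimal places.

1 2.966 22.050 11.389
2 2.394 7.164 20.582
3 1.365 2.328 25.822
4 0.778 0.756 28.809
5 0.443 0.246 30.512
final: 30.512 1.264

Arc 1: start y=18.300, vy=8.660 → t=2.966, apex=22.050, x_land=11.389, impact vy=-21.000
  bounce: vy ← 0.57·21.000 = 11.970
Arc 2: start y=0.000, vy=11.970 → t=2.394, apex=7.164, x_land=20.582, impact vy=-11.970
  bounce: vy ← 0.57·11.970 = 6.823
Arc 3: start y=0.000, vy=6.823 → t=1.365, apex=2.328, x_land=25.822, impact vy=-6.823
  bounce: vy ← 0.57·6.823 = 3.889
Arc 4: start y=0.000, vy=3.889 → t=0.778, apex=0.756, x_land=28.809, impact vy=-3.889
  bounce: vy ← 0.57·3.889 = 2.217
Arc 5: start y=0.000, vy=2.217 → t=0.443, apex=0.246, x_land=30.512, impact vy=-2.217
  bounce: vy ← 0.57·2.217 = 1.264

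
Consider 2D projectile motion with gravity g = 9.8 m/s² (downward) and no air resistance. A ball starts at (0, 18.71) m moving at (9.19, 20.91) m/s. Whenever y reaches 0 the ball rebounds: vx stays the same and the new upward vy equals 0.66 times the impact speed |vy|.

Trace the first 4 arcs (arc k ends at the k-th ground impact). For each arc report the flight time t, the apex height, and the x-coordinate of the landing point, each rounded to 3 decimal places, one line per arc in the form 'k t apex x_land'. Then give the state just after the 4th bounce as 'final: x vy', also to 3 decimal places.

Arc 1: start y=18.710, vy=20.910 → t=5.027, apex=41.018, x_land=46.197, impact vy=-28.354
  bounce: vy ← 0.66·28.354 = 18.714
Arc 2: start y=0.000, vy=18.714 → t=3.819, apex=17.867, x_land=81.295, impact vy=-18.714
  bounce: vy ← 0.66·18.714 = 12.351
Arc 3: start y=0.000, vy=12.351 → t=2.521, apex=7.783, x_land=104.459, impact vy=-12.351
  bounce: vy ← 0.66·12.351 = 8.152
Arc 4: start y=0.000, vy=8.152 → t=1.664, apex=3.390, x_land=119.748, impact vy=-8.152
  bounce: vy ← 0.66·8.152 = 5.380

1 5.027 41.018 46.197
2 3.819 17.867 81.295
3 2.521 7.783 104.459
4 1.664 3.390 119.748
final: 119.748 5.380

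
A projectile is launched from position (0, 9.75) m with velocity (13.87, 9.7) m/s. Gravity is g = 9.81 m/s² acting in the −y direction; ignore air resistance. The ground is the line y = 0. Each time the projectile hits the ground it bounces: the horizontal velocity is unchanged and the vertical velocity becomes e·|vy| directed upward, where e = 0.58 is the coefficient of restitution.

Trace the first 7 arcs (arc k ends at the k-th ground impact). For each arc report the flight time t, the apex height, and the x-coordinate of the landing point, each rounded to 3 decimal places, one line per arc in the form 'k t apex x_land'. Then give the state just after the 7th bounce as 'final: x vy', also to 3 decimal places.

1 2.711 14.546 37.599
2 1.998 4.893 65.306
3 1.159 1.646 81.376
4 0.672 0.554 90.696
5 0.390 0.186 96.102
6 0.226 0.063 99.237
7 0.131 0.021 101.056
final: 101.056 0.373

Arc 1: start y=9.750, vy=9.700 → t=2.711, apex=14.546, x_land=37.599, impact vy=-16.893
  bounce: vy ← 0.58·16.893 = 9.798
Arc 2: start y=0.000, vy=9.798 → t=1.998, apex=4.893, x_land=65.306, impact vy=-9.798
  bounce: vy ← 0.58·9.798 = 5.683
Arc 3: start y=0.000, vy=5.683 → t=1.159, apex=1.646, x_land=81.376, impact vy=-5.683
  bounce: vy ← 0.58·5.683 = 3.296
Arc 4: start y=0.000, vy=3.296 → t=0.672, apex=0.554, x_land=90.696, impact vy=-3.296
  bounce: vy ← 0.58·3.296 = 1.912
Arc 5: start y=0.000, vy=1.912 → t=0.390, apex=0.186, x_land=96.102, impact vy=-1.912
  bounce: vy ← 0.58·1.912 = 1.109
Arc 6: start y=0.000, vy=1.109 → t=0.226, apex=0.063, x_land=99.237, impact vy=-1.109
  bounce: vy ← 0.58·1.109 = 0.643
Arc 7: start y=0.000, vy=0.643 → t=0.131, apex=0.021, x_land=101.056, impact vy=-0.643
  bounce: vy ← 0.58·0.643 = 0.373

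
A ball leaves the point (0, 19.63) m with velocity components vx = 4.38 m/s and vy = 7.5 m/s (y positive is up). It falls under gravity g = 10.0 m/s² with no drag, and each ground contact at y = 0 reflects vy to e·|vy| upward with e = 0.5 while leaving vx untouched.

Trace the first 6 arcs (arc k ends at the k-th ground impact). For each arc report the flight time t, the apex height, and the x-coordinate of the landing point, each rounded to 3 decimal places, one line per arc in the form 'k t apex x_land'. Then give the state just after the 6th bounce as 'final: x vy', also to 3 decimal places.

1 2.869 22.442 12.565
2 2.119 5.611 21.844
3 1.059 1.403 26.484
4 0.530 0.351 28.804
5 0.265 0.088 29.964
6 0.132 0.022 30.544
final: 30.544 0.331

Arc 1: start y=19.630, vy=7.500 → t=2.869, apex=22.442, x_land=12.565, impact vy=-21.186
  bounce: vy ← 0.5·21.186 = 10.593
Arc 2: start y=0.000, vy=10.593 → t=2.119, apex=5.611, x_land=21.844, impact vy=-10.593
  bounce: vy ← 0.5·10.593 = 5.297
Arc 3: start y=0.000, vy=5.297 → t=1.059, apex=1.403, x_land=26.484, impact vy=-5.297
  bounce: vy ← 0.5·5.297 = 2.648
Arc 4: start y=0.000, vy=2.648 → t=0.530, apex=0.351, x_land=28.804, impact vy=-2.648
  bounce: vy ← 0.5·2.648 = 1.324
Arc 5: start y=0.000, vy=1.324 → t=0.265, apex=0.088, x_land=29.964, impact vy=-1.324
  bounce: vy ← 0.5·1.324 = 0.662
Arc 6: start y=0.000, vy=0.662 → t=0.132, apex=0.022, x_land=30.544, impact vy=-0.662
  bounce: vy ← 0.5·0.662 = 0.331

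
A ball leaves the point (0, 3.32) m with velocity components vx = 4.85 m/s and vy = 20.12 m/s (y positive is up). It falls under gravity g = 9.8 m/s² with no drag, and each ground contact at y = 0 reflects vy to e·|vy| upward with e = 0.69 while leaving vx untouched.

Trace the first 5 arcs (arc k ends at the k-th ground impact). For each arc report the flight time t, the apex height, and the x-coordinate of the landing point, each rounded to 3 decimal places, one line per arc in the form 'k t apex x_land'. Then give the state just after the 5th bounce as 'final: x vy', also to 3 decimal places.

1 4.265 23.974 20.685
2 3.052 11.414 35.490
3 2.106 5.434 45.705
4 1.453 2.587 52.753
5 1.003 1.232 57.616
final: 57.616 3.390

Arc 1: start y=3.320, vy=20.120 → t=4.265, apex=23.974, x_land=20.685, impact vy=-21.677
  bounce: vy ← 0.69·21.677 = 14.957
Arc 2: start y=0.000, vy=14.957 → t=3.052, apex=11.414, x_land=35.490, impact vy=-14.957
  bounce: vy ← 0.69·14.957 = 10.320
Arc 3: start y=0.000, vy=10.320 → t=2.106, apex=5.434, x_land=45.705, impact vy=-10.320
  bounce: vy ← 0.69·10.320 = 7.121
Arc 4: start y=0.000, vy=7.121 → t=1.453, apex=2.587, x_land=52.753, impact vy=-7.121
  bounce: vy ← 0.69·7.121 = 4.914
Arc 5: start y=0.000, vy=4.914 → t=1.003, apex=1.232, x_land=57.616, impact vy=-4.914
  bounce: vy ← 0.69·4.914 = 3.390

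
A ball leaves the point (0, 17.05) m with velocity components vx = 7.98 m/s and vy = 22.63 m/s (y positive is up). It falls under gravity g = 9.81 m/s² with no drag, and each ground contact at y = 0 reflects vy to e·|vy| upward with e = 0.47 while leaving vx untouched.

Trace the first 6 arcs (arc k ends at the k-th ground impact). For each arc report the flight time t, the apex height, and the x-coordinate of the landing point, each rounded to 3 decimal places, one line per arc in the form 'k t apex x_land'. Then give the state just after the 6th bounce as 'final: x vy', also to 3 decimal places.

1 5.273 43.152 42.078
2 2.788 9.532 64.327
3 1.310 2.106 74.784
4 0.616 0.465 79.698
5 0.289 0.103 82.008
6 0.136 0.023 83.094
final: 83.094 0.314

Arc 1: start y=17.050, vy=22.630 → t=5.273, apex=43.152, x_land=42.078, impact vy=-29.097
  bounce: vy ← 0.47·29.097 = 13.676
Arc 2: start y=0.000, vy=13.676 → t=2.788, apex=9.532, x_land=64.327, impact vy=-13.676
  bounce: vy ← 0.47·13.676 = 6.428
Arc 3: start y=0.000, vy=6.428 → t=1.310, apex=2.106, x_land=74.784, impact vy=-6.428
  bounce: vy ← 0.47·6.428 = 3.021
Arc 4: start y=0.000, vy=3.021 → t=0.616, apex=0.465, x_land=79.698, impact vy=-3.021
  bounce: vy ← 0.47·3.021 = 1.420
Arc 5: start y=0.000, vy=1.420 → t=0.289, apex=0.103, x_land=82.008, impact vy=-1.420
  bounce: vy ← 0.47·1.420 = 0.667
Arc 6: start y=0.000, vy=0.667 → t=0.136, apex=0.023, x_land=83.094, impact vy=-0.667
  bounce: vy ← 0.47·0.667 = 0.314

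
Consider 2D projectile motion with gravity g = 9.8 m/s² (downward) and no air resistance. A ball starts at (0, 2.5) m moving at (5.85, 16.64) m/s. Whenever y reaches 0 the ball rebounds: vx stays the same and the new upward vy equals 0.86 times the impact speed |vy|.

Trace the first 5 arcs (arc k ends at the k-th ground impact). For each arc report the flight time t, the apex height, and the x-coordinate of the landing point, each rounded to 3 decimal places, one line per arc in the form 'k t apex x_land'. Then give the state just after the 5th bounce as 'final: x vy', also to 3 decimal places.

Arc 1: start y=2.500, vy=16.640 → t=3.540, apex=16.627, x_land=20.709, impact vy=-18.052
  bounce: vy ← 0.86·18.052 = 15.525
Arc 2: start y=0.000, vy=15.525 → t=3.168, apex=12.297, x_land=39.244, impact vy=-15.525
  bounce: vy ← 0.86·15.525 = 13.352
Arc 3: start y=0.000, vy=13.352 → t=2.725, apex=9.095, x_land=55.184, impact vy=-13.352
  bounce: vy ← 0.86·13.352 = 11.482
Arc 4: start y=0.000, vy=11.482 → t=2.343, apex=6.727, x_land=68.893, impact vy=-11.482
  bounce: vy ← 0.86·11.482 = 9.875
Arc 5: start y=0.000, vy=9.875 → t=2.015, apex=4.975, x_land=80.682, impact vy=-9.875
  bounce: vy ← 0.86·9.875 = 8.492

1 3.540 16.627 20.709
2 3.168 12.297 39.244
3 2.725 9.095 55.184
4 2.343 6.727 68.893
5 2.015 4.975 80.682
final: 80.682 8.492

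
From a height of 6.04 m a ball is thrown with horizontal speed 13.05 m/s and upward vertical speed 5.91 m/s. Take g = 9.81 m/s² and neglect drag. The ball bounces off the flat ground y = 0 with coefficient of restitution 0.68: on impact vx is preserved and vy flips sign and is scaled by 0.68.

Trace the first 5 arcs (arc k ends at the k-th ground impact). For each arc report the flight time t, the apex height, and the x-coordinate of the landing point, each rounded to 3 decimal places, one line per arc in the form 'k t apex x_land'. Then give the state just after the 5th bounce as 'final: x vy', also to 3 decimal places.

Arc 1: start y=6.040, vy=5.910 → t=1.865, apex=7.820, x_land=24.340, impact vy=-12.387
  bounce: vy ← 0.68·12.387 = 8.423
Arc 2: start y=0.000, vy=8.423 → t=1.717, apex=3.616, x_land=46.750, impact vy=-8.423
  bounce: vy ← 0.68·8.423 = 5.728
Arc 3: start y=0.000, vy=5.728 → t=1.168, apex=1.672, x_land=61.988, impact vy=-5.728
  bounce: vy ← 0.68·5.728 = 3.895
Arc 4: start y=0.000, vy=3.895 → t=0.794, apex=0.773, x_land=72.351, impact vy=-3.895
  bounce: vy ← 0.68·3.895 = 2.648
Arc 5: start y=0.000, vy=2.648 → t=0.540, apex=0.358, x_land=79.397, impact vy=-2.648
  bounce: vy ← 0.68·2.648 = 1.801

1 1.865 7.820 24.340
2 1.717 3.616 46.750
3 1.168 1.672 61.988
4 0.794 0.773 72.351
5 0.540 0.358 79.397
final: 79.397 1.801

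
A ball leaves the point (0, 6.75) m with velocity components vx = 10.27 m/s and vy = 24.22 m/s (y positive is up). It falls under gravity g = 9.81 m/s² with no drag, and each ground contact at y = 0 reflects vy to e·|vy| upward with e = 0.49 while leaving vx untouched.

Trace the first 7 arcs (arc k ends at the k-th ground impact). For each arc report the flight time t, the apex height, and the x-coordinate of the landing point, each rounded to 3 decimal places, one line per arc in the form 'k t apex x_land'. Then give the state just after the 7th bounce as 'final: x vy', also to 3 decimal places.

1 5.202 36.648 53.428
2 2.679 8.799 80.939
3 1.313 2.113 94.419
4 0.643 0.507 101.025
5 0.315 0.122 104.261
6 0.154 0.029 105.847
7 0.076 0.007 106.624
final: 106.624 0.182

Arc 1: start y=6.750, vy=24.220 → t=5.202, apex=36.648, x_land=53.428, impact vy=-26.815
  bounce: vy ← 0.49·26.815 = 13.139
Arc 2: start y=0.000, vy=13.139 → t=2.679, apex=8.799, x_land=80.939, impact vy=-13.139
  bounce: vy ← 0.49·13.139 = 6.438
Arc 3: start y=0.000, vy=6.438 → t=1.313, apex=2.113, x_land=94.419, impact vy=-6.438
  bounce: vy ← 0.49·6.438 = 3.155
Arc 4: start y=0.000, vy=3.155 → t=0.643, apex=0.507, x_land=101.025, impact vy=-3.155
  bounce: vy ← 0.49·3.155 = 1.546
Arc 5: start y=0.000, vy=1.546 → t=0.315, apex=0.122, x_land=104.261, impact vy=-1.546
  bounce: vy ← 0.49·1.546 = 0.757
Arc 6: start y=0.000, vy=0.757 → t=0.154, apex=0.029, x_land=105.847, impact vy=-0.757
  bounce: vy ← 0.49·0.757 = 0.371
Arc 7: start y=0.000, vy=0.371 → t=0.076, apex=0.007, x_land=106.624, impact vy=-0.371
  bounce: vy ← 0.49·0.371 = 0.182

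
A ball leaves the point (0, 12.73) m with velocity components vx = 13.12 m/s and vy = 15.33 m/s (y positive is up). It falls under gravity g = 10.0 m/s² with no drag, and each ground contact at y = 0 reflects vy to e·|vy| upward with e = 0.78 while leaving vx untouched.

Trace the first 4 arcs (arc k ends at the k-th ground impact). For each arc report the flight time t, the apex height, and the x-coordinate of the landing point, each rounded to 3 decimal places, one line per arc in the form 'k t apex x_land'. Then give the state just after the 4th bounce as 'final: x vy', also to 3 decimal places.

1 3.746 24.480 49.144
2 3.452 14.894 94.432
3 2.692 9.061 129.756
4 2.100 5.513 157.310
final: 157.310 8.190

Arc 1: start y=12.730, vy=15.330 → t=3.746, apex=24.480, x_land=49.144, impact vy=-22.127
  bounce: vy ← 0.78·22.127 = 17.259
Arc 2: start y=0.000, vy=17.259 → t=3.452, apex=14.894, x_land=94.432, impact vy=-17.259
  bounce: vy ← 0.78·17.259 = 13.462
Arc 3: start y=0.000, vy=13.462 → t=2.692, apex=9.061, x_land=129.756, impact vy=-13.462
  bounce: vy ← 0.78·13.462 = 10.500
Arc 4: start y=0.000, vy=10.500 → t=2.100, apex=5.513, x_land=157.310, impact vy=-10.500
  bounce: vy ← 0.78·10.500 = 8.190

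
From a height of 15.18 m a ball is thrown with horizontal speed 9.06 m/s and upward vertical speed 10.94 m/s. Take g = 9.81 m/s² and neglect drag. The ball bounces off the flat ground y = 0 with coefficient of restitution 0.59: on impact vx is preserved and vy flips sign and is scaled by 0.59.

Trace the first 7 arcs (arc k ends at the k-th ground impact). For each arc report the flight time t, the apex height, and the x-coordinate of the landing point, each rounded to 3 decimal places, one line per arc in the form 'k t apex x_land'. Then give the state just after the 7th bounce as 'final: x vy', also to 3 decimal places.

Arc 1: start y=15.180, vy=10.940 → t=3.198, apex=21.280, x_land=28.975, impact vy=-20.433
  bounce: vy ← 0.59·20.433 = 12.056
Arc 2: start y=0.000, vy=12.056 → t=2.458, apex=7.408, x_land=51.242, impact vy=-12.056
  bounce: vy ← 0.59·12.056 = 7.113
Arc 3: start y=0.000, vy=7.113 → t=1.450, apex=2.579, x_land=64.380, impact vy=-7.113
  bounce: vy ← 0.59·7.113 = 4.197
Arc 4: start y=0.000, vy=4.197 → t=0.856, apex=0.898, x_land=72.132, impact vy=-4.197
  bounce: vy ← 0.59·4.197 = 2.476
Arc 5: start y=0.000, vy=2.476 → t=0.505, apex=0.312, x_land=76.705, impact vy=-2.476
  bounce: vy ← 0.59·2.476 = 1.461
Arc 6: start y=0.000, vy=1.461 → t=0.298, apex=0.109, x_land=79.403, impact vy=-1.461
  bounce: vy ← 0.59·1.461 = 0.862
Arc 7: start y=0.000, vy=0.862 → t=0.176, apex=0.038, x_land=80.995, impact vy=-0.862
  bounce: vy ← 0.59·0.862 = 0.509

1 3.198 21.280 28.975
2 2.458 7.408 51.242
3 1.450 2.579 64.380
4 0.856 0.898 72.132
5 0.505 0.312 76.705
6 0.298 0.109 79.403
7 0.176 0.038 80.995
final: 80.995 0.509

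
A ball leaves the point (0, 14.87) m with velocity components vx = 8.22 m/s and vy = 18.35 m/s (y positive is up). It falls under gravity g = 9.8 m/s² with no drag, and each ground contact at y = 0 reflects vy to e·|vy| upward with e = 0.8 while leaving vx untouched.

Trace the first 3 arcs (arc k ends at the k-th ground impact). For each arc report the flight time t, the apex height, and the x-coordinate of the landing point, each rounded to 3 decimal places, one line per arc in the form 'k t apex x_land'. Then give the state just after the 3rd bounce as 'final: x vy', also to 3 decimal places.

1 4.430 32.050 36.414
2 4.092 20.512 70.050
3 3.274 13.128 96.959
final: 96.959 12.832

Arc 1: start y=14.870, vy=18.350 → t=4.430, apex=32.050, x_land=36.414, impact vy=-25.063
  bounce: vy ← 0.8·25.063 = 20.051
Arc 2: start y=0.000, vy=20.051 → t=4.092, apex=20.512, x_land=70.050, impact vy=-20.051
  bounce: vy ← 0.8·20.051 = 16.041
Arc 3: start y=0.000, vy=16.041 → t=3.274, apex=13.128, x_land=96.959, impact vy=-16.041
  bounce: vy ← 0.8·16.041 = 12.832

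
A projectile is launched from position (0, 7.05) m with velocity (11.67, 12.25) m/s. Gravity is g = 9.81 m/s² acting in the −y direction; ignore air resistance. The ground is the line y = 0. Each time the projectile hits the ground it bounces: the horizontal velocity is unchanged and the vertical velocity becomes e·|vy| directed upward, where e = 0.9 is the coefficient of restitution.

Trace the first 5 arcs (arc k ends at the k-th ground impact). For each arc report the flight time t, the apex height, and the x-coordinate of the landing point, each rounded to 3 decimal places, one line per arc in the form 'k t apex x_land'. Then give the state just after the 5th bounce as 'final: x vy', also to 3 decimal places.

Arc 1: start y=7.050, vy=12.250 → t=2.980, apex=14.698, x_land=34.774, impact vy=-16.982
  bounce: vy ← 0.9·16.982 = 15.284
Arc 2: start y=0.000, vy=15.284 → t=3.116, apex=11.906, x_land=71.137, impact vy=-15.284
  bounce: vy ← 0.9·15.284 = 13.755
Arc 3: start y=0.000, vy=13.755 → t=2.804, apex=9.644, x_land=103.864, impact vy=-13.755
  bounce: vy ← 0.9·13.755 = 12.380
Arc 4: start y=0.000, vy=12.380 → t=2.524, apex=7.811, x_land=133.318, impact vy=-12.380
  bounce: vy ← 0.9·12.380 = 11.142
Arc 5: start y=0.000, vy=11.142 → t=2.272, apex=6.327, x_land=159.827, impact vy=-11.142
  bounce: vy ← 0.9·11.142 = 10.028

1 2.980 14.698 34.774
2 3.116 11.906 71.137
3 2.804 9.644 103.864
4 2.524 7.811 133.318
5 2.272 6.327 159.827
final: 159.827 10.028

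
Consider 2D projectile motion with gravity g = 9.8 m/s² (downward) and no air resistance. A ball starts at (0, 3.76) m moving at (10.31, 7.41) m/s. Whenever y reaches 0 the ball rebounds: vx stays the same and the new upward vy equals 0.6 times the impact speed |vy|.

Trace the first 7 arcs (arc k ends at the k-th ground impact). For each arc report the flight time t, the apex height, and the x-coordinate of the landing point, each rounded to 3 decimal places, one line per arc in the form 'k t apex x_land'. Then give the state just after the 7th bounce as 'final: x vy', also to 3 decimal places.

1 1.913 6.561 19.726
2 1.389 2.362 34.043
3 0.833 0.850 42.633
4 0.500 0.306 47.787
5 0.300 0.110 50.879
6 0.180 0.040 52.735
7 0.108 0.014 53.848
final: 53.848 0.317

Arc 1: start y=3.760, vy=7.410 → t=1.913, apex=6.561, x_land=19.726, impact vy=-11.340
  bounce: vy ← 0.6·11.340 = 6.804
Arc 2: start y=0.000, vy=6.804 → t=1.389, apex=2.362, x_land=34.043, impact vy=-6.804
  bounce: vy ← 0.6·6.804 = 4.083
Arc 3: start y=0.000, vy=4.083 → t=0.833, apex=0.850, x_land=42.633, impact vy=-4.083
  bounce: vy ← 0.6·4.083 = 2.450
Arc 4: start y=0.000, vy=2.450 → t=0.500, apex=0.306, x_land=47.787, impact vy=-2.450
  bounce: vy ← 0.6·2.450 = 1.470
Arc 5: start y=0.000, vy=1.470 → t=0.300, apex=0.110, x_land=50.879, impact vy=-1.470
  bounce: vy ← 0.6·1.470 = 0.882
Arc 6: start y=0.000, vy=0.882 → t=0.180, apex=0.040, x_land=52.735, impact vy=-0.882
  bounce: vy ← 0.6·0.882 = 0.529
Arc 7: start y=0.000, vy=0.529 → t=0.108, apex=0.014, x_land=53.848, impact vy=-0.529
  bounce: vy ← 0.6·0.529 = 0.317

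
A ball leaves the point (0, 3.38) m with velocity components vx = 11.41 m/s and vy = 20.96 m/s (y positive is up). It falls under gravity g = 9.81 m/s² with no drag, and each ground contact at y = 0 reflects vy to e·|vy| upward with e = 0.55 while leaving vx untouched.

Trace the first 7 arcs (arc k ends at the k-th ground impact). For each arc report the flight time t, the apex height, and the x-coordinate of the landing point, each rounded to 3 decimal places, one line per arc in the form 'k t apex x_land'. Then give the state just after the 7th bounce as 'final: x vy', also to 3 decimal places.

Arc 1: start y=3.380, vy=20.960 → t=4.429, apex=25.772, x_land=50.532, impact vy=-22.486
  bounce: vy ← 0.55·22.486 = 12.368
Arc 2: start y=0.000, vy=12.368 → t=2.521, apex=7.796, x_land=79.302, impact vy=-12.368
  bounce: vy ← 0.55·12.368 = 6.802
Arc 3: start y=0.000, vy=6.802 → t=1.387, apex=2.358, x_land=95.125, impact vy=-6.802
  bounce: vy ← 0.55·6.802 = 3.741
Arc 4: start y=0.000, vy=3.741 → t=0.763, apex=0.713, x_land=103.828, impact vy=-3.741
  bounce: vy ← 0.55·3.741 = 2.058
Arc 5: start y=0.000, vy=2.058 → t=0.419, apex=0.216, x_land=108.614, impact vy=-2.058
  bounce: vy ← 0.55·2.058 = 1.132
Arc 6: start y=0.000, vy=1.132 → t=0.231, apex=0.065, x_land=111.247, impact vy=-1.132
  bounce: vy ← 0.55·1.132 = 0.622
Arc 7: start y=0.000, vy=0.622 → t=0.127, apex=0.020, x_land=112.694, impact vy=-0.622
  bounce: vy ← 0.55·0.622 = 0.342

1 4.429 25.772 50.532
2 2.521 7.796 79.302
3 1.387 2.358 95.125
4 0.763 0.713 103.828
5 0.419 0.216 108.614
6 0.231 0.065 111.247
7 0.127 0.020 112.694
final: 112.694 0.342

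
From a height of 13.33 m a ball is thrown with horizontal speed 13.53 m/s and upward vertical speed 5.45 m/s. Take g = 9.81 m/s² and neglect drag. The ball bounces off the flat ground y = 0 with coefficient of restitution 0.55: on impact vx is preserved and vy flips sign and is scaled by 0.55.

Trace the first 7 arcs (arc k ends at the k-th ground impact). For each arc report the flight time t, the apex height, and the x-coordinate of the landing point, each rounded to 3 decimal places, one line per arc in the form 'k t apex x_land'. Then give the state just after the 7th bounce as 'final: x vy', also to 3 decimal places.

1 2.295 14.844 31.054
2 1.914 4.490 56.944
3 1.052 1.358 71.184
4 0.579 0.411 79.016
5 0.318 0.124 83.324
6 0.175 0.038 85.693
7 0.096 0.011 86.996
final: 86.996 0.260

Arc 1: start y=13.330, vy=5.450 → t=2.295, apex=14.844, x_land=31.054, impact vy=-17.066
  bounce: vy ← 0.55·17.066 = 9.386
Arc 2: start y=0.000, vy=9.386 → t=1.914, apex=4.490, x_land=56.944, impact vy=-9.386
  bounce: vy ← 0.55·9.386 = 5.162
Arc 3: start y=0.000, vy=5.162 → t=1.052, apex=1.358, x_land=71.184, impact vy=-5.162
  bounce: vy ← 0.55·5.162 = 2.839
Arc 4: start y=0.000, vy=2.839 → t=0.579, apex=0.411, x_land=79.016, impact vy=-2.839
  bounce: vy ← 0.55·2.839 = 1.562
Arc 5: start y=0.000, vy=1.562 → t=0.318, apex=0.124, x_land=83.324, impact vy=-1.562
  bounce: vy ← 0.55·1.562 = 0.859
Arc 6: start y=0.000, vy=0.859 → t=0.175, apex=0.038, x_land=85.693, impact vy=-0.859
  bounce: vy ← 0.55·0.859 = 0.472
Arc 7: start y=0.000, vy=0.472 → t=0.096, apex=0.011, x_land=86.996, impact vy=-0.472
  bounce: vy ← 0.55·0.472 = 0.260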